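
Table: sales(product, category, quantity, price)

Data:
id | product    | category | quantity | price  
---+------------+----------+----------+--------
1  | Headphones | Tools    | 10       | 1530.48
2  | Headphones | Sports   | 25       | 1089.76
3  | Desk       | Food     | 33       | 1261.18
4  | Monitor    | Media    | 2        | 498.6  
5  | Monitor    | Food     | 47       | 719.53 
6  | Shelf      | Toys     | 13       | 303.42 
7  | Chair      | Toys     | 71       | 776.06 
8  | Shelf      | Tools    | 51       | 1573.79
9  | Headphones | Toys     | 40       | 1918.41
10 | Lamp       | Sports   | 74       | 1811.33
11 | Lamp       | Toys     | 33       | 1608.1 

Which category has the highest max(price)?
SELECT category, MAX(price) as val
FROM sales
GROUP BY category
ORDER BY val DESC
LIMIT 1

Result: Toys with max(price) = 1918.41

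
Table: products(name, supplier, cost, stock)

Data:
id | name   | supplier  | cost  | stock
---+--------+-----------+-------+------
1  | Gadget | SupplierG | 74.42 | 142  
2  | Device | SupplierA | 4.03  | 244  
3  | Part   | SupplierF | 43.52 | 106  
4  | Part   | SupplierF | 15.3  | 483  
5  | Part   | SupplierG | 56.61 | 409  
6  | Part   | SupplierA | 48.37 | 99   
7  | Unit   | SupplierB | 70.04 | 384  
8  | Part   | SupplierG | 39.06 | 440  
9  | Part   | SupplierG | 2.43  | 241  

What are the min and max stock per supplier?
SELECT supplier, MIN(stock), MAX(stock)
FROM products
GROUP BY supplier

Result:
  SupplierA: min=99, max=244
  SupplierB: min=384, max=384
  SupplierF: min=106, max=483
  SupplierG: min=142, max=440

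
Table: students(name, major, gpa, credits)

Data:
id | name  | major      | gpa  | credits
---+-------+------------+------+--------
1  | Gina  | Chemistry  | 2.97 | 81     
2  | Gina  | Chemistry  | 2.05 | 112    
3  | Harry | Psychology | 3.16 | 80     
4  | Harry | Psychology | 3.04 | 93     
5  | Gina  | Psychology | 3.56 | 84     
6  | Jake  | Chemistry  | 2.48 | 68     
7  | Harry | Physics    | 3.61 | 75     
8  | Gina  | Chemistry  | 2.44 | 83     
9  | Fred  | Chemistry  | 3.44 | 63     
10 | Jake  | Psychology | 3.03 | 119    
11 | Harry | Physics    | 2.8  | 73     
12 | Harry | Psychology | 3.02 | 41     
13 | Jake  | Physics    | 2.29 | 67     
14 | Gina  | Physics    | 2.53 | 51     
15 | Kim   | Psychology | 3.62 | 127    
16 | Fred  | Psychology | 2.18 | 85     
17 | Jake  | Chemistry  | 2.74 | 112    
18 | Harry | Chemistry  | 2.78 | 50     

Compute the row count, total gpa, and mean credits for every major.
SELECT major,
       COUNT(*) as cnt,
       SUM(gpa) as total_gpa,
       AVG(credits) as avg_credits
FROM students
GROUP BY major

Result:
  Chemistry: 7 records, 18.90 total gpa, 81.29 avg credits
  Physics: 4 records, 11.23 total gpa, 66.50 avg credits
  Psychology: 7 records, 21.61 total gpa, 89.86 avg credits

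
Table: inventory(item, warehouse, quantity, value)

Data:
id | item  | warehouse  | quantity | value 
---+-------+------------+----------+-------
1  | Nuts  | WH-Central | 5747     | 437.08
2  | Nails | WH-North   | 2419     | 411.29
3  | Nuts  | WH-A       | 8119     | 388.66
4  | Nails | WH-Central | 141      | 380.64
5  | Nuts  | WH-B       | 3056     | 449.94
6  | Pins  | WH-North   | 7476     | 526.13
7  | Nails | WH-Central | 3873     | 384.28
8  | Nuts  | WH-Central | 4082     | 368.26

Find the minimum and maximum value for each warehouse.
SELECT warehouse, MIN(value), MAX(value)
FROM inventory
GROUP BY warehouse

Result:
  WH-A: min=388.66, max=388.66
  WH-B: min=449.94, max=449.94
  WH-Central: min=368.26, max=437.08
  WH-North: min=411.29, max=526.13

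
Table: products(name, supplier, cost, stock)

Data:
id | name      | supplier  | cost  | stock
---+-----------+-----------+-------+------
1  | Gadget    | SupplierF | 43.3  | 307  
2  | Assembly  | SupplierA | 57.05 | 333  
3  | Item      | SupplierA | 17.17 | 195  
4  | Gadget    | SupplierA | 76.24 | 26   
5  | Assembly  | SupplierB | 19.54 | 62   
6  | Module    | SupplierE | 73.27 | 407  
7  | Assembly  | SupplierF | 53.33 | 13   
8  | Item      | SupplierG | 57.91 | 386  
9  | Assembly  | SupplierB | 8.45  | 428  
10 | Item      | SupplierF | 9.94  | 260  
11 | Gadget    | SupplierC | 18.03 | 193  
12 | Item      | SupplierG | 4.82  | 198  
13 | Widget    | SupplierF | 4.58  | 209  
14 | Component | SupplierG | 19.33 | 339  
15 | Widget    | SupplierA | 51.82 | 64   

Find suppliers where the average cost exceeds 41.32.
SELECT supplier, AVG(cost)
FROM products
GROUP BY supplier
HAVING AVG(cost) > 41.32

Result:
  SupplierA: avg=50.57
  SupplierE: avg=73.27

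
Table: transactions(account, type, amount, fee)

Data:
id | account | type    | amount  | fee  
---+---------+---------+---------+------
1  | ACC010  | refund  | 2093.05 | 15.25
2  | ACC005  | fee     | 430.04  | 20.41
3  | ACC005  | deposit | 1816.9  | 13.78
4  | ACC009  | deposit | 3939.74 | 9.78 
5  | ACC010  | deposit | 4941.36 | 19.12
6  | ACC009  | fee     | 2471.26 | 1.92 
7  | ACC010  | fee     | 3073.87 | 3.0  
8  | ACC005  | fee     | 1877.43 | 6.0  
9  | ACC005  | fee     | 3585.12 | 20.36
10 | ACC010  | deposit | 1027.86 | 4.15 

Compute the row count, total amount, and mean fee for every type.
SELECT type,
       COUNT(*) as cnt,
       SUM(amount) as total_amount,
       AVG(fee) as avg_fee
FROM transactions
GROUP BY type

Result:
  deposit: 4 records, 11725.86 total amount, 11.71 avg fee
  fee: 5 records, 11437.72 total amount, 10.34 avg fee
  refund: 1 records, 2093.05 total amount, 15.25 avg fee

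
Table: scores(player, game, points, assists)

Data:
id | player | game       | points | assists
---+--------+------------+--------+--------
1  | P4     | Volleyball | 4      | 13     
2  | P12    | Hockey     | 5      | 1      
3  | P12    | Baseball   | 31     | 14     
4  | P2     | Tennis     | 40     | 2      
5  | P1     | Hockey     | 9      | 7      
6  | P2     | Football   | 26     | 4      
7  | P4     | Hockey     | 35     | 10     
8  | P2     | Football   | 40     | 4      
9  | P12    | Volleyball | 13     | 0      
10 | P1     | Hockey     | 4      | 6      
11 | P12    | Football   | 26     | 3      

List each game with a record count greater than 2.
SELECT game, COUNT(*) as cnt
FROM scores
GROUP BY game
HAVING COUNT(*) > 2

Result:
  Football: 3
  Hockey: 4

Note: HAVING filters groups after aggregation, WHERE filters rows before.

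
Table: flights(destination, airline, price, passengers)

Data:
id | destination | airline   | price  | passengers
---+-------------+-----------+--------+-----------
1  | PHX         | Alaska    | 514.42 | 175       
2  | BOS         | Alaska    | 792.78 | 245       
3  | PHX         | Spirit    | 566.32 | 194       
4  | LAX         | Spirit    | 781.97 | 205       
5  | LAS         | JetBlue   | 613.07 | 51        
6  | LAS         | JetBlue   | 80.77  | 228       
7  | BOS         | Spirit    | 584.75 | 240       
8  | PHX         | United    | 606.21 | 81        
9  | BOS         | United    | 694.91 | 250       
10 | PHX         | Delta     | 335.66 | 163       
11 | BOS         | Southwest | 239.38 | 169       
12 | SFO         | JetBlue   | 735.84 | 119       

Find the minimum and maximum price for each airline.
SELECT airline, MIN(price), MAX(price)
FROM flights
GROUP BY airline

Result:
  Alaska: min=514.42, max=792.78
  Delta: min=335.66, max=335.66
  JetBlue: min=80.77, max=735.84
  Southwest: min=239.38, max=239.38
  Spirit: min=566.32, max=781.97
  United: min=606.21, max=694.91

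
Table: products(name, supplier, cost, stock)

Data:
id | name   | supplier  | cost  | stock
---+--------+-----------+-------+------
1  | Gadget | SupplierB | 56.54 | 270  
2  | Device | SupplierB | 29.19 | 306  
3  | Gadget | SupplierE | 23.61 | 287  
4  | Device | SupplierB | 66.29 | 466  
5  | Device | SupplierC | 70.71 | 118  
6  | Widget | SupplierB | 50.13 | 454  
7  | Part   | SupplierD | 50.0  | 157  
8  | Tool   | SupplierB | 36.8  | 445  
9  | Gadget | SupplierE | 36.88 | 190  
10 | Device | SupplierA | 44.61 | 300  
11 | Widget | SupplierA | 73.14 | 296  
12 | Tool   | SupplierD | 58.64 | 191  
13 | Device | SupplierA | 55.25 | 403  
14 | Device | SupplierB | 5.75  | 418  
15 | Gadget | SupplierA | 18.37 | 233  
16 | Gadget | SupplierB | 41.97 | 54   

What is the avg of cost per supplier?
SELECT supplier, AVG(cost) as result
FROM products
GROUP BY supplier

Result:
  SupplierA: 47.84
  SupplierB: 40.95
  SupplierC: 70.71
  SupplierD: 54.32
  SupplierE: 30.25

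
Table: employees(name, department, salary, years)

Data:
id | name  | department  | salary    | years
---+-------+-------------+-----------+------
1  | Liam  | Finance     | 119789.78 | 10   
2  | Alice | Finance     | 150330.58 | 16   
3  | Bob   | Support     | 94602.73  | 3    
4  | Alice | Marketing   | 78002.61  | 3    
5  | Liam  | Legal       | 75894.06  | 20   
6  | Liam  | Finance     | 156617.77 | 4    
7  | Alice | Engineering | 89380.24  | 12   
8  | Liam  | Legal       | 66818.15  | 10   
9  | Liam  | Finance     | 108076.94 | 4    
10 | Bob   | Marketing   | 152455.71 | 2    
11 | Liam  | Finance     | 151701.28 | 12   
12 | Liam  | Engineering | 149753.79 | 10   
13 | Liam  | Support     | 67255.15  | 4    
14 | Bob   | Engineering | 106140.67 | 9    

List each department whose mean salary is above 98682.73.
SELECT department, AVG(salary)
FROM employees
GROUP BY department
HAVING AVG(salary) > 98682.73

Result:
  Engineering: avg=115091.57
  Finance: avg=137303.27
  Marketing: avg=115229.16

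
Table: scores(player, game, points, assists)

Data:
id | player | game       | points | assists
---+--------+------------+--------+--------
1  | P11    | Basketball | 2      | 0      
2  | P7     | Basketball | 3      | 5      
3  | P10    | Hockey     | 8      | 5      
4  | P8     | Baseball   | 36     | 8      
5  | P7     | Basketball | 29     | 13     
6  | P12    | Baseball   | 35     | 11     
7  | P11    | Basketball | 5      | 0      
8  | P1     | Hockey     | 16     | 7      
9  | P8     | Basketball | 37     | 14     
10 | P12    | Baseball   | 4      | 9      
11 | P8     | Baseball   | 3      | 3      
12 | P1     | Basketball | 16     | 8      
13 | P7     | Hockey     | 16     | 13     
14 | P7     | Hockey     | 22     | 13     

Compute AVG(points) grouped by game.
SELECT game, AVG(points) as result
FROM scores
GROUP BY game

Result:
  Baseball: 19.50
  Basketball: 15.33
  Hockey: 15.50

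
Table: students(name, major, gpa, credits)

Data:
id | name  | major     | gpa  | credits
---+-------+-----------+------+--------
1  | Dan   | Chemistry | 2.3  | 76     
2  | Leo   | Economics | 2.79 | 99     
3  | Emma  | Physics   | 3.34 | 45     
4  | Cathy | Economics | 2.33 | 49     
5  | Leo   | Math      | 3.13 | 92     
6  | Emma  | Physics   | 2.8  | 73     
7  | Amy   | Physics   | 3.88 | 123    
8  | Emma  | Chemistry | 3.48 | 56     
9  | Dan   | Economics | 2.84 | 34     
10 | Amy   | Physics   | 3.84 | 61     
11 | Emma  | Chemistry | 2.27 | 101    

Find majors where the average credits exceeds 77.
SELECT major, AVG(credits)
FROM students
GROUP BY major
HAVING AVG(credits) > 77

Result:
  Chemistry: avg=77.67
  Math: avg=92.00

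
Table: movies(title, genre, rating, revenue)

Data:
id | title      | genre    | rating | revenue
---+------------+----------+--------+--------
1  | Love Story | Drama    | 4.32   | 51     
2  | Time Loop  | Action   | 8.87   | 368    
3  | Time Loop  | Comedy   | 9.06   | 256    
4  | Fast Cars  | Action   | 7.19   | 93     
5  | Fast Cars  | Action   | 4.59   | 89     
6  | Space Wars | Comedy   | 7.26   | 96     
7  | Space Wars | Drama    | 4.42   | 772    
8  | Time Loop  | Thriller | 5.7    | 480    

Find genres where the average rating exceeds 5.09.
SELECT genre, AVG(rating)
FROM movies
GROUP BY genre
HAVING AVG(rating) > 5.09

Result:
  Action: avg=6.88
  Comedy: avg=8.16
  Thriller: avg=5.70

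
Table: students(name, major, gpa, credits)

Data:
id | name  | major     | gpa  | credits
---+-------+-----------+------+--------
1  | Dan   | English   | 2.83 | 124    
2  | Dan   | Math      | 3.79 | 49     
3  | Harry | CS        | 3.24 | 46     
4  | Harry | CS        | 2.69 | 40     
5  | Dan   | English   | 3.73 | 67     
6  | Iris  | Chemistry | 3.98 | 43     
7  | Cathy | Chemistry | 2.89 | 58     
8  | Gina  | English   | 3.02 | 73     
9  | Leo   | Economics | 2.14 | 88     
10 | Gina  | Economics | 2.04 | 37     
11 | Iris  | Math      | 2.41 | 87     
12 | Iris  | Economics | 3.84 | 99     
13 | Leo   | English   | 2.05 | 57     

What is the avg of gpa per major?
SELECT major, AVG(gpa) as result
FROM students
GROUP BY major

Result:
  CS: 2.97
  Chemistry: 3.44
  Economics: 2.67
  English: 2.91
  Math: 3.10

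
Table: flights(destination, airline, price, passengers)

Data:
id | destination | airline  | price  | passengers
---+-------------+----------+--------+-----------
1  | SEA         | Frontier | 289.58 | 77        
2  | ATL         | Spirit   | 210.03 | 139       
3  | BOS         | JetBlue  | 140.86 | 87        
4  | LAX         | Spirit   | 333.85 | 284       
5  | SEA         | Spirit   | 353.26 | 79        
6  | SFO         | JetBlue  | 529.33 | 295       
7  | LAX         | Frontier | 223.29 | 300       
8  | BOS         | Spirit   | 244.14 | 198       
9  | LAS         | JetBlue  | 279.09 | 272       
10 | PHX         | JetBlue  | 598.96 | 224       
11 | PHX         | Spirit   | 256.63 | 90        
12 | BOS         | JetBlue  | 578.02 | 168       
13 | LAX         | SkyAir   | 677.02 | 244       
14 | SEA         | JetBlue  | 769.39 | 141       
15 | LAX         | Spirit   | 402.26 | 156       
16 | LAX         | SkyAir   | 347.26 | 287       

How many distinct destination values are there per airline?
SELECT airline, COUNT(DISTINCT destination)
FROM flights
GROUP BY airline

Result:
  Frontier: 2 distinct
  JetBlue: 5 distinct
  SkyAir: 1 distinct
  Spirit: 5 distinct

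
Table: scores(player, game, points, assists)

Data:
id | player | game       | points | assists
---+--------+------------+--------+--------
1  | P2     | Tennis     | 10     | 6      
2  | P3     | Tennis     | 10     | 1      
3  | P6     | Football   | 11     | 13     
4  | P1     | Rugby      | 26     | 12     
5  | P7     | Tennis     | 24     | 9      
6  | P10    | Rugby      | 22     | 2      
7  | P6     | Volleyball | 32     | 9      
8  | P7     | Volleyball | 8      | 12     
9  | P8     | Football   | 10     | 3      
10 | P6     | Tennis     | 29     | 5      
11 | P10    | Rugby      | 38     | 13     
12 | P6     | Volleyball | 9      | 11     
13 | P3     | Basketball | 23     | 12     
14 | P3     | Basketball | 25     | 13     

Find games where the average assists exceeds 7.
SELECT game, AVG(assists)
FROM scores
GROUP BY game
HAVING AVG(assists) > 7

Result:
  Basketball: avg=12.50
  Football: avg=8.00
  Rugby: avg=9.00
  Volleyball: avg=10.67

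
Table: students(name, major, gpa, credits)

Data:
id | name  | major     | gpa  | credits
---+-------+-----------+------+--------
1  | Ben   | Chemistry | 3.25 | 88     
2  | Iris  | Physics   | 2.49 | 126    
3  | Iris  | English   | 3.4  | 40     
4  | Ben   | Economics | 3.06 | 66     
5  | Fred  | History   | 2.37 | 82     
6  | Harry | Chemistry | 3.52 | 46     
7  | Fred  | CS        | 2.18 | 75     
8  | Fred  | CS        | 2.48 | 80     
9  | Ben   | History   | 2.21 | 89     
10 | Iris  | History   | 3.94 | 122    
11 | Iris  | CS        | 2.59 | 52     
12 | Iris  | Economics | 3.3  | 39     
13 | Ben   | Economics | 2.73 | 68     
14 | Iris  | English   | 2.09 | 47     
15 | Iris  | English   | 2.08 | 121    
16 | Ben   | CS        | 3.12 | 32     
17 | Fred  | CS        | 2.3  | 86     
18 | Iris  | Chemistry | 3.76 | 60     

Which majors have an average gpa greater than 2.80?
SELECT major, AVG(gpa)
FROM students
GROUP BY major
HAVING AVG(gpa) > 2.80

Result:
  Chemistry: avg=3.51
  Economics: avg=3.03
  History: avg=2.84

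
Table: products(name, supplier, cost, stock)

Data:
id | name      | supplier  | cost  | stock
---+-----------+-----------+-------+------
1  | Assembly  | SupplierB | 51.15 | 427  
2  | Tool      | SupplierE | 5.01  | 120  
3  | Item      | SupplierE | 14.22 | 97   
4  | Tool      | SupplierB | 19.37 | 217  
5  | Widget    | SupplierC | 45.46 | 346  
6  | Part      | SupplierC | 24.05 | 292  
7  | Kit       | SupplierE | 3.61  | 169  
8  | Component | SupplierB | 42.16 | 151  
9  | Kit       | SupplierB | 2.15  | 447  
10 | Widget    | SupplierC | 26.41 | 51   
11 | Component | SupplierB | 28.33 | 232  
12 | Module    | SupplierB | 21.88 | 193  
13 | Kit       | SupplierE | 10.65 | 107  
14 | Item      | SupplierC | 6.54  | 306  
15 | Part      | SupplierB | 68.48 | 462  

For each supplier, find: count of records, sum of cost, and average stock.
SELECT supplier,
       COUNT(*) as cnt,
       SUM(cost) as total_cost,
       AVG(stock) as avg_stock
FROM products
GROUP BY supplier

Result:
  SupplierB: 7 records, 233.52 total cost, 304.14 avg stock
  SupplierC: 4 records, 102.46 total cost, 248.75 avg stock
  SupplierE: 4 records, 33.49 total cost, 123.25 avg stock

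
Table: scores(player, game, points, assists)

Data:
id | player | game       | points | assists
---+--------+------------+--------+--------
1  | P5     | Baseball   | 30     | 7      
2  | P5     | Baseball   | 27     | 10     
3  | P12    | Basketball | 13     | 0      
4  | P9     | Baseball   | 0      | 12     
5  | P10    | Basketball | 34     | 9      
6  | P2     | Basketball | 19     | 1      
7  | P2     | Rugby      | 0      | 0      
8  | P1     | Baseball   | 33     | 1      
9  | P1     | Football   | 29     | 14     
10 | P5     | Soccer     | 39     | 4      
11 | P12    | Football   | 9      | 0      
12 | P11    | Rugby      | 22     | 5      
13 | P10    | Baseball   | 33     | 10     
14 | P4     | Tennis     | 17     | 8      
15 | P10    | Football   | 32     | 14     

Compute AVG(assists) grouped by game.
SELECT game, AVG(assists) as result
FROM scores
GROUP BY game

Result:
  Baseball: 8.00
  Basketball: 3.33
  Football: 9.33
  Rugby: 2.50
  Soccer: 4.00
  Tennis: 8.00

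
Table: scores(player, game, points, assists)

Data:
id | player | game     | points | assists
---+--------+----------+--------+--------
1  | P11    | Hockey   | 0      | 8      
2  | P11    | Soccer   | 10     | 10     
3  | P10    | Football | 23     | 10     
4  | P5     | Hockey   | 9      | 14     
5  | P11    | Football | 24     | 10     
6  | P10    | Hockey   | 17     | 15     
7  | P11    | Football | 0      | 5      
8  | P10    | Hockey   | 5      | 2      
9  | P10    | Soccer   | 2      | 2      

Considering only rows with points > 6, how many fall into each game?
SELECT game, COUNT(*)
FROM scores
WHERE points > 6
GROUP BY game

Note: WHERE filters rows before grouping.

Result:
  Football: 2
  Hockey: 2
  Soccer: 1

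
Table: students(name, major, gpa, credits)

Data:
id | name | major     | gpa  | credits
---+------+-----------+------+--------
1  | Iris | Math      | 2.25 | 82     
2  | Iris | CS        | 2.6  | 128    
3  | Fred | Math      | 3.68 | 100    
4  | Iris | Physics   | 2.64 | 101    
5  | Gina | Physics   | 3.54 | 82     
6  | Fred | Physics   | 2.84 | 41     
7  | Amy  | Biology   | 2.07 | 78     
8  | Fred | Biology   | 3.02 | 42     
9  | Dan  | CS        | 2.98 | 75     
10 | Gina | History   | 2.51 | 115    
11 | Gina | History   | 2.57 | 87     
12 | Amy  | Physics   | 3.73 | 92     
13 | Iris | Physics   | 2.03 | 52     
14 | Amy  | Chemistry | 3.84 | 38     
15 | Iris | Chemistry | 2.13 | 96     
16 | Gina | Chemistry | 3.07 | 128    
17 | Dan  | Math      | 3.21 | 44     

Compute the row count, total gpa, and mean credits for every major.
SELECT major,
       COUNT(*) as cnt,
       SUM(gpa) as total_gpa,
       AVG(credits) as avg_credits
FROM students
GROUP BY major

Result:
  Biology: 2 records, 5.09 total gpa, 60.00 avg credits
  CS: 2 records, 5.58 total gpa, 101.50 avg credits
  Chemistry: 3 records, 9.04 total gpa, 87.33 avg credits
  History: 2 records, 5.08 total gpa, 101.00 avg credits
  Math: 3 records, 9.14 total gpa, 75.33 avg credits
  Physics: 5 records, 14.78 total gpa, 73.60 avg credits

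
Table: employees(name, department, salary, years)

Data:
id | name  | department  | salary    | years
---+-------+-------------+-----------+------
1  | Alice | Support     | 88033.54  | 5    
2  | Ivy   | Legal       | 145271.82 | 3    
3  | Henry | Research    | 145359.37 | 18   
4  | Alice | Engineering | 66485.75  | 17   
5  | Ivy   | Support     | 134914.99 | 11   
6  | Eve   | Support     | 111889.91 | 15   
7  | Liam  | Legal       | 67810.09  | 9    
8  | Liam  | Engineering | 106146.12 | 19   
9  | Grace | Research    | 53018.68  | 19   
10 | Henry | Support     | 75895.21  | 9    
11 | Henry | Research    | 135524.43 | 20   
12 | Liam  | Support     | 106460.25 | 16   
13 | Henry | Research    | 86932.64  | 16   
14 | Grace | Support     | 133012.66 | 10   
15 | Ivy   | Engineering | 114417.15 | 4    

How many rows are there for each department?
SELECT department, COUNT(*) as count
FROM employees
GROUP BY department

Result:
  Engineering: 3
  Legal: 2
  Research: 4
  Support: 6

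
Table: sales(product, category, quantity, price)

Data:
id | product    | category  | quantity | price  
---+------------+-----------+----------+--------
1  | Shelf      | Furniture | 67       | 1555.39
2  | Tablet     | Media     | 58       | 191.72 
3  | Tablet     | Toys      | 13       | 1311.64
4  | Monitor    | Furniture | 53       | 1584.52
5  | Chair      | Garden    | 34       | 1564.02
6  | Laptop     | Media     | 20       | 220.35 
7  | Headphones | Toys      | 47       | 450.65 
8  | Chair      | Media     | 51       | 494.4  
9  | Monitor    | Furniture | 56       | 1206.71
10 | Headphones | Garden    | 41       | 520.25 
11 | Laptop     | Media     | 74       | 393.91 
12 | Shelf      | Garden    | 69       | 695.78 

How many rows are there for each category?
SELECT category, COUNT(*) as count
FROM sales
GROUP BY category

Result:
  Furniture: 3
  Garden: 3
  Media: 4
  Toys: 2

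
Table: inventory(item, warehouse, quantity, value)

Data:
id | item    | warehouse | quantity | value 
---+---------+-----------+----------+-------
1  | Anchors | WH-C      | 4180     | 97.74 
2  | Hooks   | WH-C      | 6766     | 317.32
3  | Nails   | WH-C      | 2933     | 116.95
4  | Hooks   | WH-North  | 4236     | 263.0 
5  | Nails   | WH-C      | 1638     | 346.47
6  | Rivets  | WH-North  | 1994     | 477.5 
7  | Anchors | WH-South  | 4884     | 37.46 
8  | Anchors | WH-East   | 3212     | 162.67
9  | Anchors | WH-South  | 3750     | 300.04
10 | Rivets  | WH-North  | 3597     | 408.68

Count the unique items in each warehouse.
SELECT warehouse, COUNT(DISTINCT item)
FROM inventory
GROUP BY warehouse

Result:
  WH-C: 3 distinct
  WH-East: 1 distinct
  WH-North: 2 distinct
  WH-South: 1 distinct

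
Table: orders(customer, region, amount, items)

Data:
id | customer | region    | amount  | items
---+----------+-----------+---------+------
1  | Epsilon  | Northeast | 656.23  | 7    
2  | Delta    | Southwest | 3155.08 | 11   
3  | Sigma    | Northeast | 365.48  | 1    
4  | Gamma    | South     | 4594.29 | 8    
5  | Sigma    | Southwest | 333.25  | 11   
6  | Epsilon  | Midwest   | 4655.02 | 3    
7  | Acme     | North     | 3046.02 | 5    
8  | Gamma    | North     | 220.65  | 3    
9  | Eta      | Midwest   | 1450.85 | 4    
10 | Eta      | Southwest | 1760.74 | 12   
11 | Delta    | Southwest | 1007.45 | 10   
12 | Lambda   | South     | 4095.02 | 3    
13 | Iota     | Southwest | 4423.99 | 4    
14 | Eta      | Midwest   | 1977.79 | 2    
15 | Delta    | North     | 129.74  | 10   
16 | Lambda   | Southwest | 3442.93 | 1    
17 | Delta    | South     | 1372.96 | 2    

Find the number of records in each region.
SELECT region, COUNT(*) as count
FROM orders
GROUP BY region

Result:
  Midwest: 3
  North: 3
  Northeast: 2
  South: 3
  Southwest: 6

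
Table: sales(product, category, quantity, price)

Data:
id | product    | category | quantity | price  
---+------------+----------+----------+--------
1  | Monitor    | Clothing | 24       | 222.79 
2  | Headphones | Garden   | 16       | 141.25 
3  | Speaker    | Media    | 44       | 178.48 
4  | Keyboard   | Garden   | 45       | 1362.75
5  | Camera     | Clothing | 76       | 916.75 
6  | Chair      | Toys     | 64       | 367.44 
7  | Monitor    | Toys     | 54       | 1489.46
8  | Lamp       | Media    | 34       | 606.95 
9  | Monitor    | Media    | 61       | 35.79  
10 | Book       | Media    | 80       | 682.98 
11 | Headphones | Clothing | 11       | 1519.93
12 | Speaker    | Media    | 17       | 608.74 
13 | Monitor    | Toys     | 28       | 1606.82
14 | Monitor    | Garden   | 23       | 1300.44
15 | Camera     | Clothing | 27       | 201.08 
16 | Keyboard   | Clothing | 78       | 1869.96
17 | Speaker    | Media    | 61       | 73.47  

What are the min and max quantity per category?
SELECT category, MIN(quantity), MAX(quantity)
FROM sales
GROUP BY category

Result:
  Clothing: min=11, max=78
  Garden: min=16, max=45
  Media: min=17, max=80
  Toys: min=28, max=64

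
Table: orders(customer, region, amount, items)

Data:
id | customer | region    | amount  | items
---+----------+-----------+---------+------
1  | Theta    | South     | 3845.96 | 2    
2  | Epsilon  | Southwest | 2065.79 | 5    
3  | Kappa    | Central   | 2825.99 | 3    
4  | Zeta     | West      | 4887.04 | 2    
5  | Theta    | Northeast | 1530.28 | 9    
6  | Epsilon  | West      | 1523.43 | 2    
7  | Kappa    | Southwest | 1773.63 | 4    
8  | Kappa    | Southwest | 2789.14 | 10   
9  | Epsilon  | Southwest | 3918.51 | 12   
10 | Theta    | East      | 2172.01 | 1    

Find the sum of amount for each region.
SELECT region, SUM(amount) as result
FROM orders
GROUP BY region

Result:
  Central: 2825.99
  East: 2172.01
  Northeast: 1530.28
  South: 3845.96
  Southwest: 10547.07
  West: 6410.47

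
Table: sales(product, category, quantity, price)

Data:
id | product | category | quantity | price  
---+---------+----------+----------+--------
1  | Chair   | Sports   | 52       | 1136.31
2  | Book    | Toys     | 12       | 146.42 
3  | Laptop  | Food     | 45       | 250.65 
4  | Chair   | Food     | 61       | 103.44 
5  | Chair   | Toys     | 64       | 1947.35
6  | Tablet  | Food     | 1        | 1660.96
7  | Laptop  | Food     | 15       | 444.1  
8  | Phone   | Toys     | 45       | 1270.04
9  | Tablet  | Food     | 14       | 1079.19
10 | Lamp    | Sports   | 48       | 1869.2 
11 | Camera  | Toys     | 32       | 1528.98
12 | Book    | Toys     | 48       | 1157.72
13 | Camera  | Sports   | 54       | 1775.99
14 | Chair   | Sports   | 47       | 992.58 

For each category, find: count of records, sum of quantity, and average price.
SELECT category,
       COUNT(*) as cnt,
       SUM(quantity) as total_quantity,
       AVG(price) as avg_price
FROM sales
GROUP BY category

Result:
  Food: 5 records, 136 total quantity, 707.67 avg price
  Sports: 4 records, 201 total quantity, 1443.52 avg price
  Toys: 5 records, 201 total quantity, 1210.10 avg price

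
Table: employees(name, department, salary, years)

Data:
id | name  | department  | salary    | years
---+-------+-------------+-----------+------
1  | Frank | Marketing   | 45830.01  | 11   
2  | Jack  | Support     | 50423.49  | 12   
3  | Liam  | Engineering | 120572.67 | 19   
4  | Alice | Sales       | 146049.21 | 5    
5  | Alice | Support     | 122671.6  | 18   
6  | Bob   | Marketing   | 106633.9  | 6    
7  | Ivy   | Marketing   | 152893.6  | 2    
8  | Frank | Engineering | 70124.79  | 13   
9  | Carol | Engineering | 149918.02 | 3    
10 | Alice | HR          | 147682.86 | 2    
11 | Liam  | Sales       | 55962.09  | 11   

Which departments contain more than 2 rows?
SELECT department, COUNT(*) as cnt
FROM employees
GROUP BY department
HAVING COUNT(*) > 2

Result:
  Engineering: 3
  Marketing: 3

Note: HAVING filters groups after aggregation, WHERE filters rows before.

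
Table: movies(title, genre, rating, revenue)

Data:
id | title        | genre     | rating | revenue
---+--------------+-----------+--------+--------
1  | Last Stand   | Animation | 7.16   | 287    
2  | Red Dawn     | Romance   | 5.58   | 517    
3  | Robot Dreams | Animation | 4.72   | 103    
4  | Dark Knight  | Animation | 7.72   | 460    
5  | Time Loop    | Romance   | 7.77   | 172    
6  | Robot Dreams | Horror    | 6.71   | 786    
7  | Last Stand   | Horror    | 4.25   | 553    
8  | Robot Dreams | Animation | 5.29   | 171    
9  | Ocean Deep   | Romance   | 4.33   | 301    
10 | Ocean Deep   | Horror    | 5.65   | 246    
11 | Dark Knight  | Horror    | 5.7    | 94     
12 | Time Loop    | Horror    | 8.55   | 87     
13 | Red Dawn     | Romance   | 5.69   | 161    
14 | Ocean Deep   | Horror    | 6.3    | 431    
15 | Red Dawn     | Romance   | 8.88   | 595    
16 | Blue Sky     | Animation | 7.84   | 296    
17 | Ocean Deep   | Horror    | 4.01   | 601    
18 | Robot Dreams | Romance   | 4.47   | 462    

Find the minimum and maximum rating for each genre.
SELECT genre, MIN(rating), MAX(rating)
FROM movies
GROUP BY genre

Result:
  Animation: min=4.72, max=7.84
  Horror: min=4.01, max=8.55
  Romance: min=4.33, max=8.88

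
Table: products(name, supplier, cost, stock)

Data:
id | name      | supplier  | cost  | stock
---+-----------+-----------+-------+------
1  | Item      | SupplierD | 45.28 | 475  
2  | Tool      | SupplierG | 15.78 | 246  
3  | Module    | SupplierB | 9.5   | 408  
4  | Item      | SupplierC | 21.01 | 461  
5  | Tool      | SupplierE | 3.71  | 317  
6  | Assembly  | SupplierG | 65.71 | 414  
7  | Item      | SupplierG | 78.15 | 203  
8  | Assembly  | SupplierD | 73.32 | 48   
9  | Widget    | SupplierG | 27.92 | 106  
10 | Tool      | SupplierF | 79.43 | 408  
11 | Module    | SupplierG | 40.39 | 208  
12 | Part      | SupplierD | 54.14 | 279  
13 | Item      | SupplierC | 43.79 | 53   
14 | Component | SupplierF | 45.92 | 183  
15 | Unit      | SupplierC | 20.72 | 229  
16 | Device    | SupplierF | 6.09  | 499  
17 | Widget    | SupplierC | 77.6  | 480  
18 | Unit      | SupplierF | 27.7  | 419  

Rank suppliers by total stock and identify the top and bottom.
SELECT supplier, SUM(stock)
FROM products
GROUP BY supplier
ORDER BY SUM(stock)

All groups:
  SupplierE: 317
  SupplierB: 408
  SupplierD: 802
  SupplierG: 1177
  SupplierC: 1223
  SupplierF: 1509

Highest: SupplierF (1509)
Lowest: SupplierE (317)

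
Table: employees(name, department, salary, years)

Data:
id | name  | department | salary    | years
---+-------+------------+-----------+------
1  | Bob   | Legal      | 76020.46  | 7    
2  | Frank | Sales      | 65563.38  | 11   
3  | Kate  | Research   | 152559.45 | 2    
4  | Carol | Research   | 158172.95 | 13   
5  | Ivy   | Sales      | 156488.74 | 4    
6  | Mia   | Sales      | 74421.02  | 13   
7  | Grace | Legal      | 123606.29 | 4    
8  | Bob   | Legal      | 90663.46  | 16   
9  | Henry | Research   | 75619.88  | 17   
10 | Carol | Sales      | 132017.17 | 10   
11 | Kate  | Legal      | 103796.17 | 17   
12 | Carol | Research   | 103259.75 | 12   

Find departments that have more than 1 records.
SELECT department, COUNT(*) as cnt
FROM employees
GROUP BY department
HAVING COUNT(*) > 1

Result:
  Legal: 4
  Research: 4
  Sales: 4

Note: HAVING filters groups after aggregation, WHERE filters rows before.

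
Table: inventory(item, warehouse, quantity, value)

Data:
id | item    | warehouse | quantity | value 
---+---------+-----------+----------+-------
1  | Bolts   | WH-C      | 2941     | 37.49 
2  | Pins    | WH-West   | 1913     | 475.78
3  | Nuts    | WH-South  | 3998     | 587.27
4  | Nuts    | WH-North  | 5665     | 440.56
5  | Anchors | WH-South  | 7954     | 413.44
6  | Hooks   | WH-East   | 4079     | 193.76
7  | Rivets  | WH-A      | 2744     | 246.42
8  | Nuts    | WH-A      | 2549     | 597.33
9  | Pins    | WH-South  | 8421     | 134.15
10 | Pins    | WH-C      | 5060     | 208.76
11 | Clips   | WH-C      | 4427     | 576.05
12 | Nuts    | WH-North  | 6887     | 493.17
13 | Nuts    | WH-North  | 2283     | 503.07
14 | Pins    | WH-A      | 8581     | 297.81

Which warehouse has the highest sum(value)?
SELECT warehouse, SUM(value) as val
FROM inventory
GROUP BY warehouse
ORDER BY val DESC
LIMIT 1

Result: WH-North with sum(value) = 1436.80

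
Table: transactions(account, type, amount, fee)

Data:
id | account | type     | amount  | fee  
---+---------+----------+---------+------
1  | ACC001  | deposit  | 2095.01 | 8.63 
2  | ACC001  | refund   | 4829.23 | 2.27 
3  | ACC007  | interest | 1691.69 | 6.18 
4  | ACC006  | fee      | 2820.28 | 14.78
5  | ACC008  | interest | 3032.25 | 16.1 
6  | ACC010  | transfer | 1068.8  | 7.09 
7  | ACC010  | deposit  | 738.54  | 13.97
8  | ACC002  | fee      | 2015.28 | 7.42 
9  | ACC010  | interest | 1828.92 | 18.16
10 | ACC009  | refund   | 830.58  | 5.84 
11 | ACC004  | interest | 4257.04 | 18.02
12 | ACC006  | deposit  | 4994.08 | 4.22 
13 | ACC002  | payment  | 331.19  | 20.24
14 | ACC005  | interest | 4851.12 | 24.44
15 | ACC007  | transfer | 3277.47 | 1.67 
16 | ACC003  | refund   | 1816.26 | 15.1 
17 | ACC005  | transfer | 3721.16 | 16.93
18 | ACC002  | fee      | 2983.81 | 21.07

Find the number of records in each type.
SELECT type, COUNT(*) as count
FROM transactions
GROUP BY type

Result:
  deposit: 3
  fee: 3
  interest: 5
  payment: 1
  refund: 3
  transfer: 3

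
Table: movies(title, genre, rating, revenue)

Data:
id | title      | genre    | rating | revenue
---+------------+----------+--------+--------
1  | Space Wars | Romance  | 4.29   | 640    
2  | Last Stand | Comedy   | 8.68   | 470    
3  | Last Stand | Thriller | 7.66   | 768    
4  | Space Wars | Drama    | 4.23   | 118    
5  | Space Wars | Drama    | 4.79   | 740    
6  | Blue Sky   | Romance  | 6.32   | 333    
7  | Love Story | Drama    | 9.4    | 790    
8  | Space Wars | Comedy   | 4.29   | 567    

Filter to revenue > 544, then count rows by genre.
SELECT genre, COUNT(*)
FROM movies
WHERE revenue > 544
GROUP BY genre

Note: WHERE filters rows before grouping.

Result:
  Comedy: 1
  Drama: 2
  Romance: 1
  Thriller: 1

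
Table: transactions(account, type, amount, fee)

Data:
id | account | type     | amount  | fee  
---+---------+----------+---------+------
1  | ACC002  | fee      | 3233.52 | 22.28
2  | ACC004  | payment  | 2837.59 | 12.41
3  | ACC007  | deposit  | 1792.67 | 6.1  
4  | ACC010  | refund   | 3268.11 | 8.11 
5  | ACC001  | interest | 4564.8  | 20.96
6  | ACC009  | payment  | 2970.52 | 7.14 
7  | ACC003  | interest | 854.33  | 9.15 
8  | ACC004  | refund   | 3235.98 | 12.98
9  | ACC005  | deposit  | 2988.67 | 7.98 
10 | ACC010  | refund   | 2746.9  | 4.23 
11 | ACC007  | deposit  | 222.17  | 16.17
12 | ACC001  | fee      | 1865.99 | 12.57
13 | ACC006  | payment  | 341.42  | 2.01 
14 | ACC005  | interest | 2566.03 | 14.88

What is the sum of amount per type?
SELECT type, SUM(amount) as result
FROM transactions
GROUP BY type

Result:
  deposit: 5003.51
  fee: 5099.51
  interest: 7985.16
  payment: 6149.53
  refund: 9250.99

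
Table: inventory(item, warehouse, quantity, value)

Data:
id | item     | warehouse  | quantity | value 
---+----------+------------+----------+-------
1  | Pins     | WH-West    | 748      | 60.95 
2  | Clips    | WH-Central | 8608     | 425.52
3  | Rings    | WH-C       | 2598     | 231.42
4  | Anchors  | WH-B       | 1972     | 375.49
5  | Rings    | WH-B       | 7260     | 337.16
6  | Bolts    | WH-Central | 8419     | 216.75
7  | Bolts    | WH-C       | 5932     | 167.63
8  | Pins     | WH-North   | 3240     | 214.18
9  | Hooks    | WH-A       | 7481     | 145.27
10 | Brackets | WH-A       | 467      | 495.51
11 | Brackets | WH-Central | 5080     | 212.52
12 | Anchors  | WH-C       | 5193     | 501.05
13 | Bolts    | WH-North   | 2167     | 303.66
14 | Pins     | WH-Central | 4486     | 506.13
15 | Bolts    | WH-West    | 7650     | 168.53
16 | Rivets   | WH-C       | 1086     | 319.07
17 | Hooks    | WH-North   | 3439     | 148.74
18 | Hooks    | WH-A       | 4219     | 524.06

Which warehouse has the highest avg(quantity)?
SELECT warehouse, AVG(quantity) as val
FROM inventory
GROUP BY warehouse
ORDER BY val DESC
LIMIT 1

Result: WH-Central with avg(quantity) = 6648.25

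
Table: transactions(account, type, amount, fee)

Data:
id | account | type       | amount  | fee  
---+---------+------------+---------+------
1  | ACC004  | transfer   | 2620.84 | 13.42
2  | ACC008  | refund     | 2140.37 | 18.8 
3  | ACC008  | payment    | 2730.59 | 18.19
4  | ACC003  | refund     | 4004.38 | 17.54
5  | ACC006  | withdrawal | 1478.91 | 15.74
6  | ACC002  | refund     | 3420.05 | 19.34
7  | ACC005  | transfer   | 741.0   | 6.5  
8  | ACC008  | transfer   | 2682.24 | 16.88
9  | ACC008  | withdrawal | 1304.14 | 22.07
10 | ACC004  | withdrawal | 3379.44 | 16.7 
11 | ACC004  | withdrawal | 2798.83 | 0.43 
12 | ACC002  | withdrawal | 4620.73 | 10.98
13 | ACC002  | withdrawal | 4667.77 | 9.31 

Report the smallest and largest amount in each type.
SELECT type, MIN(amount), MAX(amount)
FROM transactions
GROUP BY type

Result:
  payment: min=2730.59, max=2730.59
  refund: min=2140.37, max=4004.38
  transfer: min=741.00, max=2682.24
  withdrawal: min=1304.14, max=4667.77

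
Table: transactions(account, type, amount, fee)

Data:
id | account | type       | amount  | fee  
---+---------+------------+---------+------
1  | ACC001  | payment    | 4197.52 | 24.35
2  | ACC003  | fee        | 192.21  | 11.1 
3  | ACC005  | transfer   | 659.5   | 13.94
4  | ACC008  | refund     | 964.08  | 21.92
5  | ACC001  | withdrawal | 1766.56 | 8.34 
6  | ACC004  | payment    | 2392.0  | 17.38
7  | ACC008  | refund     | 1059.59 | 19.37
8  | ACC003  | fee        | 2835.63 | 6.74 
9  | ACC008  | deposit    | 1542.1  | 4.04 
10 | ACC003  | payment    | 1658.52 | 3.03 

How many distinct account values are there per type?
SELECT type, COUNT(DISTINCT account)
FROM transactions
GROUP BY type

Result:
  deposit: 1 distinct
  fee: 1 distinct
  payment: 3 distinct
  refund: 1 distinct
  transfer: 1 distinct
  withdrawal: 1 distinct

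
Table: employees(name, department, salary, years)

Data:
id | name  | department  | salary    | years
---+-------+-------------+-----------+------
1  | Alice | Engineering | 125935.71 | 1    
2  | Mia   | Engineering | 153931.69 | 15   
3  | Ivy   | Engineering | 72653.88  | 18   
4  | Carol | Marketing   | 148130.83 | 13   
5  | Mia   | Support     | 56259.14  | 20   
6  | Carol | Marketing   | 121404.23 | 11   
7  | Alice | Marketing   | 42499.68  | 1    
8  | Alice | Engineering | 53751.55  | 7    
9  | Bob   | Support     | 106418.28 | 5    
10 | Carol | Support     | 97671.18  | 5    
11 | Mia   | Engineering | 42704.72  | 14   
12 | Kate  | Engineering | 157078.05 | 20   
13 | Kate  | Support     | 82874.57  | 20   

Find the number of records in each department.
SELECT department, COUNT(*) as count
FROM employees
GROUP BY department

Result:
  Engineering: 6
  Marketing: 3
  Support: 4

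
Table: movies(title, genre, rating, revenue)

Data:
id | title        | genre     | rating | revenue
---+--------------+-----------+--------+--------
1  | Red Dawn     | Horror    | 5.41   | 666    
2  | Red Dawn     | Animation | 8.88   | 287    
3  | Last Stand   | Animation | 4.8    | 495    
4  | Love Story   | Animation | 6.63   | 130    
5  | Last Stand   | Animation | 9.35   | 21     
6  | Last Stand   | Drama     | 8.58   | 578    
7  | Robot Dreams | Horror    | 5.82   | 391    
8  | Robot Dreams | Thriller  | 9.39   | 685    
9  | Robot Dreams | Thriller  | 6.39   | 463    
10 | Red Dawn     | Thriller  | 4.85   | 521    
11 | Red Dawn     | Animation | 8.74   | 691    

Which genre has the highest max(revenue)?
SELECT genre, MAX(revenue) as val
FROM movies
GROUP BY genre
ORDER BY val DESC
LIMIT 1

Result: Animation with max(revenue) = 691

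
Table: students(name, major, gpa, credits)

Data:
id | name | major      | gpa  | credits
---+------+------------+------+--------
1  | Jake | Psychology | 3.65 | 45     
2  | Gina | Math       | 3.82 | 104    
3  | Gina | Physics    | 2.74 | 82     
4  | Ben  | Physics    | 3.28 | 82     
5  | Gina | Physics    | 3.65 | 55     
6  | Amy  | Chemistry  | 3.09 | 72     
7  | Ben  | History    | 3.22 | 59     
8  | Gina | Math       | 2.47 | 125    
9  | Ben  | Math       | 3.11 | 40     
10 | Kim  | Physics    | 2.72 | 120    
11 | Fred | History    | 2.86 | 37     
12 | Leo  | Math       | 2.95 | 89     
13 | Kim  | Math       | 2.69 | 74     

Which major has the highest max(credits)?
SELECT major, MAX(credits) as val
FROM students
GROUP BY major
ORDER BY val DESC
LIMIT 1

Result: Math with max(credits) = 125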